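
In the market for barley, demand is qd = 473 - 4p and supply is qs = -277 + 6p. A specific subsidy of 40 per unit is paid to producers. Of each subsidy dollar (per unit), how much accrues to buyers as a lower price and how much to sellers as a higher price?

Buyers gain 24 per unit; sellers gain 16 per unit

Pre-subsidy: 473 - 4p = -277 + 6p gives p* = 75, q* = 173.
With the subsidy, sellers receive ps = pb + 40 for each unit, where pb is the price buyers pay.
Supply in terms of pb becomes qs = -277 + 6(pb + 40) = -37 + 6pb. Setting this equal to demand: 473 - 4pb = -37 + 6pb, so pb = 51.
Sellers receive ps = 51 + 40 = 91; q' = 473 − 4·51 = 269.
Buyers' price falls by p* − pb = 75 − 51 = 24; sellers' price rises by ps − p* = 91 − 75 = 16.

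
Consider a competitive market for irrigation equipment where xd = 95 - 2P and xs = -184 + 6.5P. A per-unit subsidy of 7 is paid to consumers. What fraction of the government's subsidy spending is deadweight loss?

Pre-subsidy: 95 - 2P = -184 + 6.5P gives P* = 558/17, x* = 499/17.
With the rebate, buyers effectively pay Pb = Ps − 7, where Ps is the price sellers receive.
Demand in terms of Ps becomes xd = 95 − 2(Ps − 7) = 109 - 2Ps. Setting this equal to supply: 109 - 2Ps = -184 + 6.5Ps, so Ps = 586/17.
Buyers pay Pb = 586/17 − 7 = 467/17; x' = -184 + 6.5·(586/17) = 681/17.
ΔCS = ½(499/17 + 681/17)(558/17 − 467/17) = 53690/289; ΔPS = ½(499/17 + 681/17)(586/17 − 558/17) = 16520/289.
Government spending = 7 × 681/17 = 4767/17.
DWL = ½ × 7 × (681/17 − 499/17) = 637/17; fraction = (637/17) / (4767/17) = 91/681.

DWL / government spending = 91/681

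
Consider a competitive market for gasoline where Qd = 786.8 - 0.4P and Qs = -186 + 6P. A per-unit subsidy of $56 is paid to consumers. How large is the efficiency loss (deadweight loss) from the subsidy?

Pre-subsidy: 786.8 - 0.4P = -186 + 6P gives P* = 152, Q* = 726.
With the rebate, buyers effectively pay Pb = Ps − 56, where Ps is the price sellers receive.
Demand in terms of Ps becomes Qd = 786.8 − 0.4(Ps − 56) = 809.2 - 0.4Ps. Setting this equal to supply: 809.2 - 0.4Ps = -186 + 6Ps, so Ps = 155.5.
Buyers pay Pb = 155.5 − 56 = 99.5; Q' = -186 + 6·155.5 = 747.
The subsidy expands output by 747 − 726 = 21 past the efficient level; on those units the gap between marginal cost and willingness to pay runs from 0 up to 56.
DWL = ½ × 56 × 21 = 588.

Deadweight loss = $588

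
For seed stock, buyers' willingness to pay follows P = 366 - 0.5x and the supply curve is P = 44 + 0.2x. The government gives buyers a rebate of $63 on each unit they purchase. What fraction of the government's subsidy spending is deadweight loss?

Pre-subsidy: 366 - 0.5x = 44 + 0.2x gives x* = 460 and P* = 136.
With the rebate, buyers effectively pay Pb = Ps − 63, where Ps is the price sellers receive.
On the curves, Pb = 366 - 0.5x and Ps = 44 + 0.2x; the wedge Ps − Pb = 63 gives 44 + 0.2x − (366 - 0.5x) = 63, so x' = 550.
Then Pb = 366 − 0.5·550 = 91 and Ps = 44 + 0.2·550 = 154.
ΔCS = ½(460 + 550)(136 − 91) = 22725; ΔPS = ½(460 + 550)(154 − 136) = 9090.
Government spending = 63 × 550 = 34650.
DWL = ½ × 63 × (550 − 460) = 2835; fraction = 2835 / 34650 = 9/110.

DWL / government spending = 9/110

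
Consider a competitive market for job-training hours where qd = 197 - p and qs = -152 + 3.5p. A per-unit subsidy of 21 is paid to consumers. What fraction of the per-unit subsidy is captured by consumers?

Pre-subsidy: 197 - p = -152 + 3.5p gives p* = 698/9, q* = 1075/9.
With the rebate, buyers effectively pay pb = ps − 21, where ps is the price sellers receive.
Demand in terms of ps becomes qd = 197 − 1(ps − 21) = 218 - ps. Setting this equal to supply: 218 - ps = -152 + 3.5ps, so ps = 740/9.
Buyers pay pb = 740/9 − 21 = 551/9; q' = -152 + 3.5·(740/9) = 1222/9.
Buyers' price falls by p* − pb = 698/9 − 551/9 = 49/3; sellers' price rises by ps − p* = 740/9 − 698/9 = 14/3.
So consumers capture (49/3)/21 = 7/9 of each unit of subsidy.

Consumer share = 7/9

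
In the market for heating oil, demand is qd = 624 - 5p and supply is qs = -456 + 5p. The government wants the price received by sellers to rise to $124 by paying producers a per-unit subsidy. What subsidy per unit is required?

Required subsidy s = $32 per unit

At a seller price of 124, quantity supplied is -456 + 5·124 = 164.
Buyers absorb 164 only when they pay pb with 624 − 5·pb = 164, i.e. pb = 92.
s = ps − pb = 124 − 92 = 32.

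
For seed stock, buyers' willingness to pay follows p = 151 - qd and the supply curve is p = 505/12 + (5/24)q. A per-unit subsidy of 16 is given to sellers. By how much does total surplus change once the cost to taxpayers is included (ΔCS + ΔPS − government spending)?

Pre-subsidy: 151 - q = 505/12 + (5/24)q gives q* = 2614/29 and p* = 1765/29.
With the subsidy, sellers receive ps = pb + 16 for each unit, where pb is the price buyers pay.
On the curves, pb = 151 - q and ps = 505/12 + (5/24)q; the wedge ps − pb = 16 gives 505/12 + (5/24)q − (151 - q) = 16, so q' = 2998/29.
Then pb = 151 − 1·(2998/29) = 1381/29 and ps = 505/12 + (5/24)·(2998/29) = 1845/29.
ΔCS = ½(2614/29 + 2998/29)(1765/29 − 1381/29) = 1077504/841; ΔPS = ½(2614/29 + 2998/29)(1845/29 − 1765/29) = 224480/841.
Government spending = 16 × 2998/29 = 47968/29.
Net change = 1077504/841 + 224480/841 − 47968/29 = -3072/29. The loss equals the DWL triangle ½·16·384/29.

Net change in total surplus = -3072/29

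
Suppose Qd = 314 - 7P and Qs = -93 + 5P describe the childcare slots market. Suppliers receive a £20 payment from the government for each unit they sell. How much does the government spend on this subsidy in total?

Pre-subsidy: 314 - 7P = -93 + 5P gives P* = 407/12, Q* = 919/12.
With the subsidy, sellers receive Ps = Pb + 20 for each unit, where Pb is the price buyers pay.
Supply in terms of Pb becomes Qs = -93 + 5(Pb + 20) = 7 + 5Pb. Setting this equal to demand: 314 - 7Pb = 7 + 5Pb, so Pb = 307/12.
Sellers receive Ps = 307/12 + 20 = 547/12; Q' = 314 − 7·(307/12) = 1619/12.
Government outlay = subsidy × quantity = 20 × 1619/12 = 8095/3.

Government cost = 8095/3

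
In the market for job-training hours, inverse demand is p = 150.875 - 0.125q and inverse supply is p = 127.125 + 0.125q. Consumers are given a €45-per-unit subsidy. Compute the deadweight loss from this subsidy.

Pre-subsidy: 150.875 - 0.125q = 127.125 + 0.125q gives q* = 95 and p* = 139.
With the rebate, buyers effectively pay pb = ps − 45, where ps is the price sellers receive.
On the curves, pb = 150.875 - 0.125q and ps = 127.125 + 0.125q; the wedge ps − pb = 45 gives 127.125 + 0.125q − (150.875 - 0.125q) = 45, so q' = 275.
Then pb = 150.875 − 0.125·275 = 116.5 and ps = 127.125 + 0.125·275 = 161.5.
The subsidy expands output by 275 − 95 = 180 past the efficient level; on those units the gap between marginal cost and willingness to pay runs from 0 up to 45.
DWL = ½ × 45 × 180 = 4050.

Deadweight loss = €4050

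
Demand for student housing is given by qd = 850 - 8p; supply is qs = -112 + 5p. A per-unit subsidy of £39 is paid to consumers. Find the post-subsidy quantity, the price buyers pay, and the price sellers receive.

q' = 378; buyers pay £59; sellers receive £98

Pre-subsidy: 850 - 8p = -112 + 5p gives p* = 74, q* = 258.
With the rebate, buyers effectively pay pb = ps − 39, where ps is the price sellers receive.
Demand in terms of ps becomes qd = 850 − 8(ps − 39) = 1162 - 8ps. Setting this equal to supply: 1162 - 8ps = -112 + 5ps, so ps = 98.
Buyers pay pb = 98 − 39 = 59; q' = -112 + 5·98 = 378.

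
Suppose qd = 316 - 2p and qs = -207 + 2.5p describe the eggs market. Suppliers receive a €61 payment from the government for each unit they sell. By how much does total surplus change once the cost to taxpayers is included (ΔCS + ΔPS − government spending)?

Pre-subsidy: 316 - 2p = -207 + 2.5p gives p* = 1046/9, q* = 752/9.
With the subsidy, sellers receive ps = pb + 61 for each unit, where pb is the price buyers pay.
Supply in terms of pb becomes qs = -207 + 2.5(pb + 61) = -54.5 + 2.5pb. Setting this equal to demand: 316 - 2pb = -54.5 + 2.5pb, so pb = 247/3.
Sellers receive ps = 247/3 + 61 = 430/3; q' = 316 − 2·(247/3) = 454/3.
ΔCS = ½(752/9 + 454/3)(1046/9 − 247/3) = 322385/81; ΔPS = ½(752/9 + 454/3)(430/3 − 1046/9) = 257908/81.
Government spending = 61 × 454/3 = 27694/3.
Net change = 322385/81 + 257908/81 − 27694/3 = -18605/9. The loss equals the DWL triangle ½·61·610/9.

Net change in total surplus = -18605/9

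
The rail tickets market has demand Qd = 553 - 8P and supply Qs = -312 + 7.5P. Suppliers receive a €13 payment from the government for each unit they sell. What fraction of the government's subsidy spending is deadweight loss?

Pre-subsidy: 553 - 8P = -312 + 7.5P gives P* = 1730/31, Q* = 3303/31.
With the subsidy, sellers receive Ps = Pb + 13 for each unit, where Pb is the price buyers pay.
Supply in terms of Pb becomes Qs = -312 + 7.5(Pb + 13) = -214.5 + 7.5Pb. Setting this equal to demand: 553 - 8Pb = -214.5 + 7.5Pb, so Pb = 1535/31.
Sellers receive Ps = 1535/31 + 13 = 1938/31; Q' = 553 − 8·(1535/31) = 4863/31.
ΔCS = ½(3303/31 + 4863/31)(1730/31 − 1535/31) = 796185/961; ΔPS = ½(3303/31 + 4863/31)(1938/31 − 1730/31) = 849264/961.
Government spending = 13 × 4863/31 = 63219/31.
DWL = ½ × 13 × (4863/31 − 3303/31) = 10140/31; fraction = (10140/31) / (63219/31) = 260/1621.

DWL / government spending = 260/1621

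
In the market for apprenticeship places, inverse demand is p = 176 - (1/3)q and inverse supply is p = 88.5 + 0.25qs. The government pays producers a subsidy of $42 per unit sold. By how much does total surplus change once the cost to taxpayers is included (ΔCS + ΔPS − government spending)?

Pre-subsidy: 176 - (1/3)q = 88.5 + 0.25q gives q* = 150 and p* = 126.
With the subsidy, sellers receive ps = pb + 42 for each unit, where pb is the price buyers pay.
On the curves, pb = 176 - (1/3)q and ps = 88.5 + 0.25q; the wedge ps − pb = 42 gives 88.5 + 0.25q − (176 - (1/3)q) = 42, so q' = 222.
Then pb = 176 − (1/3)·222 = 102 and ps = 88.5 + 0.25·222 = 144.
ΔCS = ½(150 + 222)(126 − 102) = 4464; ΔPS = ½(150 + 222)(144 − 126) = 3348.
Government spending = 42 × 222 = 9324.
Net change = 4464 + 3348 − 9324 = -1512. The loss equals the DWL triangle ½·42·72.

Net change in total surplus = -$1512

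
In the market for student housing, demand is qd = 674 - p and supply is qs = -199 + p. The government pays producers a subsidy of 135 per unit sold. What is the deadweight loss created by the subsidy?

Pre-subsidy: 674 - p = -199 + p gives p* = 436.5, q* = 237.5.
With the subsidy, sellers receive ps = pb + 135 for each unit, where pb is the price buyers pay.
Supply in terms of pb becomes qs = -199 + 1(pb + 135) = -64 + pb. Setting this equal to demand: 674 - pb = -64 + pb, so pb = 369.
Sellers receive ps = 369 + 135 = 504; q' = 674 − 1·369 = 305.
The subsidy expands output by 305 − 237.5 = 67.5 past the efficient level; on those units the gap between marginal cost and willingness to pay runs from 0 up to 135.
DWL = ½ × 135 × 67.5 = 4556.25.

Deadweight loss = 4556.25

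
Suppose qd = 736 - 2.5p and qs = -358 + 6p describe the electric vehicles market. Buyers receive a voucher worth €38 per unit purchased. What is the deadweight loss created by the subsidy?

Pre-subsidy: 736 - 2.5p = -358 + 6p gives p* = 2188/17, q* = 7042/17.
With the rebate, buyers effectively pay pb = ps − 38, where ps is the price sellers receive.
Demand in terms of ps becomes qd = 736 − 2.5(ps − 38) = 831 - 2.5ps. Setting this equal to supply: 831 - 2.5ps = -358 + 6ps, so ps = 2378/17.
Buyers pay pb = 2378/17 − 38 = 1732/17; q' = -358 + 6·(2378/17) = 8182/17.
The subsidy expands output by 8182/17 − 7042/17 = 1140/17 past the efficient level; on those units the gap between marginal cost and willingness to pay runs from 0 up to 38.
DWL = ½ × 38 × 1140/17 = 21660/17.

Deadweight loss = 21660/17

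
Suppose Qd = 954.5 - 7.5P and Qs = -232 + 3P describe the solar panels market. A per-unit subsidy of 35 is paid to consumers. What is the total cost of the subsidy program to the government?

Government cost = 6370

Pre-subsidy: 954.5 - 7.5P = -232 + 3P gives P* = 113, Q* = 107.
With the rebate, buyers effectively pay Pb = Ps − 35, where Ps is the price sellers receive.
Demand in terms of Ps becomes Qd = 954.5 − 7.5(Ps − 35) = 1217 - 7.5Ps. Setting this equal to supply: 1217 - 7.5Ps = -232 + 3Ps, so Ps = 138.
Buyers pay Pb = 138 − 35 = 103; Q' = -232 + 3·138 = 182.
Government outlay = subsidy × quantity = 35 × 182 = 6370.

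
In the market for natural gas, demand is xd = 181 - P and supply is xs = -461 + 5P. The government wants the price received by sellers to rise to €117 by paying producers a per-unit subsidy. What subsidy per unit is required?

At a seller price of 117, quantity supplied is -461 + 5·117 = 124.
Buyers absorb 124 only when they pay Pb with 181 − 1·Pb = 124, i.e. Pb = 57.
s = Ps − Pb = 117 − 57 = 60.

Required subsidy s = €60 per unit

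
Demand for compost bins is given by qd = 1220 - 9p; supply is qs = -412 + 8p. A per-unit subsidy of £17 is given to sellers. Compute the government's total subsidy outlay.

Pre-subsidy: 1220 - 9p = -412 + 8p gives p* = 96, q* = 356.
With the subsidy, sellers receive ps = pb + 17 for each unit, where pb is the price buyers pay.
Supply in terms of pb becomes qs = -412 + 8(pb + 17) = -276 + 8pb. Setting this equal to demand: 1220 - 9pb = -276 + 8pb, so pb = 88.
Sellers receive ps = 88 + 17 = 105; q' = 1220 − 9·88 = 428.
Government outlay = subsidy × quantity = 17 × 428 = 7276.

Government cost = £7276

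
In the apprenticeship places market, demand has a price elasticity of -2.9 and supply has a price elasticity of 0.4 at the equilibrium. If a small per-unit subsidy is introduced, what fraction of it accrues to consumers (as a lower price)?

For a small subsidy around the equilibrium, the benefit split depends on the relative slopes, which at a point are proportional to the elasticities.
Buyer share = εs/(εs + |εd|) = 0.4/(0.4 + 2.9) = 4/33; seller share = |εd|/(εs + |εd|) = 29/33.

Consumer share = 4/33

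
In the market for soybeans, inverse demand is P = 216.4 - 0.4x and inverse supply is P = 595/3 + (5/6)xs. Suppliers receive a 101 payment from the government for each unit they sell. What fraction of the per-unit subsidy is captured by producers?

Producer share = 25/37

Pre-subsidy: 216.4 - 0.4x = 595/3 + (5/6)x gives x* = 542/37 and P* = 7790/37.
With the subsidy, sellers receive Ps = Pb + 101 for each unit, where Pb is the price buyers pay.
On the curves, Pb = 216.4 - 0.4x and Ps = 595/3 + (5/6)x; the wedge Ps − Pb = 101 gives 595/3 + (5/6)x − (216.4 - 0.4x) = 101, so x' = 3572/37.
Then Pb = 216.4 − 0.4·(3572/37) = 6578/37 and Ps = 595/3 + (5/6)·(3572/37) = 10315/37.
Buyers' price falls by P* − Pb = 7790/37 − 6578/37 = 1212/37; sellers' price rises by Ps − P* = 10315/37 − 7790/37 = 2525/37.
So producers capture (2525/37)/101 = 25/37 of each unit of subsidy.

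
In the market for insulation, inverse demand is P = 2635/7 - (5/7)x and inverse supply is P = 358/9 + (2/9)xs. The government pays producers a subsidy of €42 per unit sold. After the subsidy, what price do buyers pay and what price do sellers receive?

Buyers pay 5170/59; sellers receive 7648/59

Pre-subsidy: 2635/7 - (5/7)x = 358/9 + (2/9)x gives x* = 21209/59 and P* = 7060/59.
With the subsidy, sellers receive Ps = Pb + 42 for each unit, where Pb is the price buyers pay.
On the curves, Pb = 2635/7 - (5/7)x and Ps = 358/9 + (2/9)x; the wedge Ps − Pb = 42 gives 358/9 + (2/9)x − (2635/7 - (5/7)x) = 42, so x' = 23855/59.
Then Pb = 2635/7 − (5/7)·(23855/59) = 5170/59 and Ps = 358/9 + (2/9)·(23855/59) = 7648/59.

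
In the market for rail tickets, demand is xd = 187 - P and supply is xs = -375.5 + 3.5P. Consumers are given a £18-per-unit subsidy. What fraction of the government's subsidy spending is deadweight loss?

DWL / government spending = 7/76

Pre-subsidy: 187 - P = -375.5 + 3.5P gives P* = 125, x* = 62.
With the rebate, buyers effectively pay Pb = Ps − 18, where Ps is the price sellers receive.
Demand in terms of Ps becomes xd = 187 − 1(Ps − 18) = 205 - Ps. Setting this equal to supply: 205 - Ps = -375.5 + 3.5Ps, so Ps = 129.
Buyers pay Pb = 129 − 18 = 111; x' = -375.5 + 3.5·129 = 76.
ΔCS = ½(62 + 76)(125 − 111) = 966; ΔPS = ½(62 + 76)(129 − 125) = 276.
Government spending = 18 × 76 = 1368.
DWL = ½ × 18 × (76 − 62) = 126; fraction = 126 / 1368 = 7/76.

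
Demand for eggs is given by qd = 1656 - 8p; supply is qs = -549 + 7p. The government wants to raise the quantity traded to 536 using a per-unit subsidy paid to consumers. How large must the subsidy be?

Required subsidy s = 15 per unit

At q = 536, invert demand for the buyer price: pb = (1656 − 536)/8 = 140; invert supply for the seller price: ps = (536 − (-549))/7 = 155.
The subsidy must fill the gap: s = ps − pb = 155 − 140 = 15.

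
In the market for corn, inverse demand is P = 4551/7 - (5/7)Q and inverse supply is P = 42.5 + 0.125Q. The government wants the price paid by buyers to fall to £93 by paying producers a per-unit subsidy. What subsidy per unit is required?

Required subsidy s = £47 per unit

At a buyer price of 93, quantity demanded is 910.2 − 1.4·93 = 780.
Sellers supply 780 only when they receive Ps = 42.5 + 0.125·780 = 140.
s = Ps − Pb = 140 − 93 = 47.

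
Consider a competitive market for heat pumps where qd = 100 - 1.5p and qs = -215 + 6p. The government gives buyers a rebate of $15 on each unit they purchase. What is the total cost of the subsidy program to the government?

Pre-subsidy: 100 - 1.5p = -215 + 6p gives p* = 42, q* = 37.
With the rebate, buyers effectively pay pb = ps − 15, where ps is the price sellers receive.
Demand in terms of ps becomes qd = 100 − 1.5(ps − 15) = 122.5 - 1.5ps. Setting this equal to supply: 122.5 - 1.5ps = -215 + 6ps, so ps = 45.
Buyers pay pb = 45 − 15 = 30; q' = -215 + 6·45 = 55.
Government outlay = subsidy × quantity = 15 × 55 = 825.

Government cost = $825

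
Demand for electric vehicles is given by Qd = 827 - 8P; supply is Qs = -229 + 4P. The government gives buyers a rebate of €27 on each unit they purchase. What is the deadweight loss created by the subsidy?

Deadweight loss = €972

Pre-subsidy: 827 - 8P = -229 + 4P gives P* = 88, Q* = 123.
With the rebate, buyers effectively pay Pb = Ps − 27, where Ps is the price sellers receive.
Demand in terms of Ps becomes Qd = 827 − 8(Ps − 27) = 1043 - 8Ps. Setting this equal to supply: 1043 - 8Ps = -229 + 4Ps, so Ps = 106.
Buyers pay Pb = 106 − 27 = 79; Q' = -229 + 4·106 = 195.
The subsidy expands output by 195 − 123 = 72 past the efficient level; on those units the gap between marginal cost and willingness to pay runs from 0 up to 27.
DWL = ½ × 27 × 72 = 972.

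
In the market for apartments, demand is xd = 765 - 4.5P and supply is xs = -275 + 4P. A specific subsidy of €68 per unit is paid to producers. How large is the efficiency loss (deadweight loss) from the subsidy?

Deadweight loss = €4896

Pre-subsidy: 765 - 4.5P = -275 + 4P gives P* = 2080/17, x* = 3645/17.
With the subsidy, sellers receive Ps = Pb + 68 for each unit, where Pb is the price buyers pay.
Supply in terms of Pb becomes xs = -275 + 4(Pb + 68) = -3 + 4Pb. Setting this equal to demand: 765 - 4.5Pb = -3 + 4Pb, so Pb = 1536/17.
Sellers receive Ps = 1536/17 + 68 = 2692/17; x' = 765 − 4.5·(1536/17) = 6093/17.
The subsidy expands output by 6093/17 − 3645/17 = 144 past the efficient level; on those units the gap between marginal cost and willingness to pay runs from 0 up to 68.
DWL = ½ × 68 × 144 = 4896.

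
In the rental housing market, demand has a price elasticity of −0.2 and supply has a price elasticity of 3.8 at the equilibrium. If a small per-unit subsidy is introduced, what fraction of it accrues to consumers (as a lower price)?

For a small subsidy around the equilibrium, the benefit split depends on the relative slopes, which at a point are proportional to the elasticities.
Buyer share = εs/(εs + |εd|) = 3.8/(3.8 + 0.2) = 0.95; seller share = |εd|/(εs + |εd|) = 0.05.

Consumer share = 0.95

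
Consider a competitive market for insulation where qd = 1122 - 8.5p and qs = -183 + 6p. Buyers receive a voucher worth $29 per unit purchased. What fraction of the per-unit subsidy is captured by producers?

Pre-subsidy: 1122 - 8.5p = -183 + 6p gives p* = 90, q* = 357.
With the rebate, buyers effectively pay pb = ps − 29, where ps is the price sellers receive.
Demand in terms of ps becomes qd = 1122 − 8.5(ps − 29) = 1368.5 - 8.5ps. Setting this equal to supply: 1368.5 - 8.5ps = -183 + 6ps, so ps = 107.
Buyers pay pb = 107 − 29 = 78; q' = -183 + 6·107 = 459.
Buyers' price falls by p* − pb = 90 − 78 = 12; sellers' price rises by ps − p* = 107 − 90 = 17.
So producers capture 17/29 = 17/29 of each unit of subsidy.

Producer share = 17/29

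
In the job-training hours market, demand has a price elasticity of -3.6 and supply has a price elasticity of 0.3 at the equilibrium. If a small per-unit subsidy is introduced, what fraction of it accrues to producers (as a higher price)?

For a small subsidy around the equilibrium, the benefit split depends on the relative slopes, which at a point are proportional to the elasticities.
Buyer share = εs/(εs + |εd|) = 0.3/(0.3 + 3.6) = 1/13; seller share = |εd|/(εs + |εd|) = 12/13.
So producers capture 12/13 of the subsidy.

Producer share = 12/13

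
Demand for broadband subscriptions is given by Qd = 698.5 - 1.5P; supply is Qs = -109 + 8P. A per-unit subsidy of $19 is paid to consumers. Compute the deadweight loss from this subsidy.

Deadweight loss = $228

Pre-subsidy: 698.5 - 1.5P = -109 + 8P gives P* = 85, Q* = 571.
With the rebate, buyers effectively pay Pb = Ps − 19, where Ps is the price sellers receive.
Demand in terms of Ps becomes Qd = 698.5 − 1.5(Ps − 19) = 727 - 1.5Ps. Setting this equal to supply: 727 - 1.5Ps = -109 + 8Ps, so Ps = 88.
Buyers pay Pb = 88 − 19 = 69; Q' = -109 + 8·88 = 595.
The subsidy expands output by 595 − 571 = 24 past the efficient level; on those units the gap between marginal cost and willingness to pay runs from 0 up to 19.
DWL = ½ × 19 × 24 = 228.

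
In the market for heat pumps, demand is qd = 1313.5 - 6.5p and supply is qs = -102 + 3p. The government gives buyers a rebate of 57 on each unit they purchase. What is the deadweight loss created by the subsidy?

Pre-subsidy: 1313.5 - 6.5p = -102 + 3p gives p* = 149, q* = 345.
With the rebate, buyers effectively pay pb = ps − 57, where ps is the price sellers receive.
Demand in terms of ps becomes qd = 1313.5 − 6.5(ps − 57) = 1684 - 6.5ps. Setting this equal to supply: 1684 - 6.5ps = -102 + 3ps, so ps = 188.
Buyers pay pb = 188 − 57 = 131; q' = -102 + 3·188 = 462.
The subsidy expands output by 462 − 345 = 117 past the efficient level; on those units the gap between marginal cost and willingness to pay runs from 0 up to 57.
DWL = ½ × 57 × 117 = 3334.5.

Deadweight loss = 3334.5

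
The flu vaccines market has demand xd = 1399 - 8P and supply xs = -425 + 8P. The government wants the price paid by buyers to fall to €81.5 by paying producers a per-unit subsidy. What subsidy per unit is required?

At a buyer price of 81.5, quantity demanded is 1399 − 8·81.5 = 747.
Sellers supply 747 only when they receive Ps with -425 + 8·Ps = 747, i.e. Ps = 146.5.
s = Ps − Pb = 146.5 − 81.5 = 65.

Required subsidy s = €65 per unit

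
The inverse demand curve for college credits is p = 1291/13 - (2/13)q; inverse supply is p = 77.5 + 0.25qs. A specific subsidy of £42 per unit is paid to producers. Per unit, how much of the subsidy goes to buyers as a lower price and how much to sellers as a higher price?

Buyers gain £16 per unit; sellers gain £26 per unit

Pre-subsidy: 1291/13 - (2/13)q = 77.5 + 0.25q gives q* = 54 and p* = 91.
With the subsidy, sellers receive ps = pb + 42 for each unit, where pb is the price buyers pay.
On the curves, pb = 1291/13 - (2/13)q and ps = 77.5 + 0.25q; the wedge ps − pb = 42 gives 77.5 + 0.25q − (1291/13 - (2/13)q) = 42, so q' = 158.
Then pb = 1291/13 − (2/13)·158 = 75 and ps = 77.5 + 0.25·158 = 117.
Buyers' price falls by p* − pb = 91 − 75 = 16; sellers' price rises by ps − p* = 117 − 91 = 26.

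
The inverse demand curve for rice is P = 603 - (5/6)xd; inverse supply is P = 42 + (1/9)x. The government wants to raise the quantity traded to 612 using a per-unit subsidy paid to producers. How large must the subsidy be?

At x = 612, from the demand curve buyers pay Pb = 603 − (5/6)·612 = 93; from the supply curve sellers need Ps = 42 + (1/9)·612 = 110.
The subsidy must fill the gap: s = Ps − Pb = 110 − 93 = 17.

Required subsidy s = 17 per unit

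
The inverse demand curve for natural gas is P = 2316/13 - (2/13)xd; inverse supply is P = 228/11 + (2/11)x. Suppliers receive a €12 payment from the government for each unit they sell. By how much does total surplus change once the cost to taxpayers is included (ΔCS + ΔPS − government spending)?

Pre-subsidy: 2316/13 - (2/13)x = 228/11 + (2/11)x gives x* = 469 and P* = 106.
With the subsidy, sellers receive Ps = Pb + 12 for each unit, where Pb is the price buyers pay.
On the curves, Pb = 2316/13 - (2/13)x and Ps = 228/11 + (2/11)x; the wedge Ps − Pb = 12 gives 228/11 + (2/11)x − (2316/13 - (2/13)x) = 12, so x' = 504.75.
Then Pb = 2316/13 − (2/13)·504.75 = 100.5 and Ps = 228/11 + (2/11)·504.75 = 112.5.
ΔCS = ½(469 + 504.75)(106 − 100.5) = 2677.8125; ΔPS = ½(469 + 504.75)(112.5 − 106) = 3164.6875.
Government spending = 12 × 504.75 = 6057.
Net change = 2677.8125 + 3164.6875 − 6057 = -214.5. The loss equals the DWL triangle ½·12·35.75.

Net change in total surplus = -€214.5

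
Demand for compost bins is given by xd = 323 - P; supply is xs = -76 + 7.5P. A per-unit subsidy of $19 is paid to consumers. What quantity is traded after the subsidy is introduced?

x' = 4978/17

Pre-subsidy: 323 - P = -76 + 7.5P gives P* = 798/17, x* = 4693/17.
With the rebate, buyers effectively pay Pb = Ps − 19, where Ps is the price sellers receive.
Demand in terms of Ps becomes xd = 323 − 1(Ps − 19) = 342 - Ps. Setting this equal to supply: 342 - Ps = -76 + 7.5Ps, so Ps = 836/17.
Buyers pay Pb = 836/17 − 19 = 513/17; x' = -76 + 7.5·(836/17) = 4978/17.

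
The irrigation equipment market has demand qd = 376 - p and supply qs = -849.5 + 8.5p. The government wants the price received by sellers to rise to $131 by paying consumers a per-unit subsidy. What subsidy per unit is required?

At a seller price of 131, quantity supplied is -849.5 + 8.5·131 = 264.
Buyers absorb 264 only when they pay pb with 376 − 1·pb = 264, i.e. pb = 112.
s = ps − pb = 131 − 112 = 19.

Required subsidy s = $19 per unit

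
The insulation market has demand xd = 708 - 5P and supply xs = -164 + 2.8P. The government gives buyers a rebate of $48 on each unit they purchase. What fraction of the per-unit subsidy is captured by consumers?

Consumer share = 14/39

Pre-subsidy: 708 - 5P = -164 + 2.8P gives P* = 4360/39, x* = 5812/39.
With the rebate, buyers effectively pay Pb = Ps − 48, where Ps is the price sellers receive.
Demand in terms of Ps becomes xd = 708 − 5(Ps − 48) = 948 - 5Ps. Setting this equal to supply: 948 - 5Ps = -164 + 2.8Ps, so Ps = 5560/39.
Buyers pay Pb = 5560/39 − 48 = 3688/39; x' = -164 + 2.8·(5560/39) = 9172/39.
Buyers' price falls by P* − Pb = 4360/39 − 3688/39 = 224/13; sellers' price rises by Ps − P* = 5560/39 − 4360/39 = 400/13.
So consumers capture (224/13)/48 = 14/39 of each unit of subsidy.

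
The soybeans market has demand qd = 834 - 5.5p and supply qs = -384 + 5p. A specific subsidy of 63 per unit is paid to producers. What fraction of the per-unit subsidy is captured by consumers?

Consumer share = 10/21

Pre-subsidy: 834 - 5.5p = -384 + 5p gives p* = 116, q* = 196.
With the subsidy, sellers receive ps = pb + 63 for each unit, where pb is the price buyers pay.
Supply in terms of pb becomes qs = -384 + 5(pb + 63) = -69 + 5pb. Setting this equal to demand: 834 - 5.5pb = -69 + 5pb, so pb = 86.
Sellers receive ps = 86 + 63 = 149; q' = 834 − 5.5·86 = 361.
Buyers' price falls by p* − pb = 116 − 86 = 30; sellers' price rises by ps − p* = 149 − 116 = 33.
So consumers capture 30/63 = 10/21 of each unit of subsidy.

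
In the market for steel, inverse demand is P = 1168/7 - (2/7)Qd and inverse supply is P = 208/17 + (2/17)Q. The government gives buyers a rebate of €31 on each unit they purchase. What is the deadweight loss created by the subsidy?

Deadweight loss = 114359/96

Pre-subsidy: 1168/7 - (2/7)Q = 208/17 + (2/17)Q gives Q* = 1150/3 and P* = 172/3.
With the rebate, buyers effectively pay Pb = Ps − 31, where Ps is the price sellers receive.
On the curves, Pb = 1168/7 - (2/7)Q and Ps = 208/17 + (2/17)Q; the wedge Ps − Pb = 31 gives 208/17 + (2/17)Q − (1168/7 - (2/7)Q) = 31, so Q' = 460.1875.
Then Pb = 1168/7 − (2/7)·460.1875 = 35.375 and Ps = 208/17 + (2/17)·460.1875 = 66.375.
The subsidy expands output by 460.1875 − 1150/3 = 3689/48 past the efficient level; on those units the gap between marginal cost and willingness to pay runs from 0 up to 31.
DWL = ½ × 31 × 3689/48 = 114359/96.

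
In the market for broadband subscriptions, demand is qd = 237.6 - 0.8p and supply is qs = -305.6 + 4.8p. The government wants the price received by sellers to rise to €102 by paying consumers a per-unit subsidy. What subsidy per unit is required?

Required subsidy s = €35 per unit

At a seller price of 102, quantity supplied is -305.6 + 4.8·102 = 184.
Buyers absorb 184 only when they pay pb with 237.6 − 0.8·pb = 184, i.e. pb = 67.
s = ps − pb = 102 − 67 = 35.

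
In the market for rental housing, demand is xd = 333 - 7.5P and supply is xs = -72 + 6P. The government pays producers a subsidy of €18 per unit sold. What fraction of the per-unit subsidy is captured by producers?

Pre-subsidy: 333 - 7.5P = -72 + 6P gives P* = 30, x* = 108.
With the subsidy, sellers receive Ps = Pb + 18 for each unit, where Pb is the price buyers pay.
Supply in terms of Pb becomes xs = -72 + 6(Pb + 18) = 36 + 6Pb. Setting this equal to demand: 333 - 7.5Pb = 36 + 6Pb, so Pb = 22.
Sellers receive Ps = 22 + 18 = 40; x' = 333 − 7.5·22 = 168.
Buyers' price falls by P* − Pb = 30 − 22 = 8; sellers' price rises by Ps − P* = 40 − 30 = 10.
So producers capture 10/18 = 5/9 of each unit of subsidy.

Producer share = 5/9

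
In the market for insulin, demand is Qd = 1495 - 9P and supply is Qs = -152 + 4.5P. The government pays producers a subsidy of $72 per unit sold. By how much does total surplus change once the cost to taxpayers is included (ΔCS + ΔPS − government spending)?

Pre-subsidy: 1495 - 9P = -152 + 4.5P gives P* = 122, Q* = 397.
With the subsidy, sellers receive Ps = Pb + 72 for each unit, where Pb is the price buyers pay.
Supply in terms of Pb becomes Qs = -152 + 4.5(Pb + 72) = 172 + 4.5Pb. Setting this equal to demand: 1495 - 9Pb = 172 + 4.5Pb, so Pb = 98.
Sellers receive Ps = 98 + 72 = 170; Q' = 1495 − 9·98 = 613.
ΔCS = ½(397 + 613)(122 − 98) = 12120; ΔPS = ½(397 + 613)(170 − 122) = 24240.
Government spending = 72 × 613 = 44136.
Net change = 12120 + 24240 − 44136 = -7776. The loss equals the DWL triangle ½·72·216.

Net change in total surplus = -$7776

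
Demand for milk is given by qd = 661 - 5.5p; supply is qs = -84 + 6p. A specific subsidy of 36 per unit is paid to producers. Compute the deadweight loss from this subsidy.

Pre-subsidy: 661 - 5.5p = -84 + 6p gives p* = 1490/23, q* = 7008/23.
With the subsidy, sellers receive ps = pb + 36 for each unit, where pb is the price buyers pay.
Supply in terms of pb becomes qs = -84 + 6(pb + 36) = 132 + 6pb. Setting this equal to demand: 661 - 5.5pb = 132 + 6pb, so pb = 46.
Sellers receive ps = 46 + 36 = 82; q' = 661 − 5.5·46 = 408.
The subsidy expands output by 408 − 7008/23 = 2376/23 past the efficient level; on those units the gap between marginal cost and willingness to pay runs from 0 up to 36.
DWL = ½ × 36 × 2376/23 = 42768/23.

Deadweight loss = 42768/23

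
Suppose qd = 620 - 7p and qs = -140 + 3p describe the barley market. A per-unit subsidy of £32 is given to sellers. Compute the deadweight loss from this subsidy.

Deadweight loss = £1075.2

Pre-subsidy: 620 - 7p = -140 + 3p gives p* = 76, q* = 88.
With the subsidy, sellers receive ps = pb + 32 for each unit, where pb is the price buyers pay.
Supply in terms of pb becomes qs = -140 + 3(pb + 32) = -44 + 3pb. Setting this equal to demand: 620 - 7pb = -44 + 3pb, so pb = 66.4.
Sellers receive ps = 66.4 + 32 = 98.4; q' = 620 − 7·66.4 = 155.2.
The subsidy expands output by 155.2 − 88 = 67.2 past the efficient level; on those units the gap between marginal cost and willingness to pay runs from 0 up to 32.
DWL = ½ × 32 × 67.2 = 1075.2.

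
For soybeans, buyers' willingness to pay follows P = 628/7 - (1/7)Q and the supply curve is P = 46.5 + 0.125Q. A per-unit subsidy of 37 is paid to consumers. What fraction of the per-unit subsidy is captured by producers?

Producer share = 7/15

Pre-subsidy: 628/7 - (1/7)Q = 46.5 + 0.125Q gives Q* = 484/3 and P* = 200/3.
With the rebate, buyers effectively pay Pb = Ps − 37, where Ps is the price sellers receive.
On the curves, Pb = 628/7 - (1/7)Q and Ps = 46.5 + 0.125Q; the wedge Ps − Pb = 37 gives 46.5 + 0.125Q − (628/7 - (1/7)Q) = 37, so Q' = 4492/15.
Then Pb = 628/7 − (1/7)·(4492/15) = 704/15 and Ps = 46.5 + 0.125·(4492/15) = 1259/15.
Buyers' price falls by P* − Pb = 200/3 − 704/15 = 296/15; sellers' price rises by Ps − P* = 1259/15 − 200/3 = 259/15.
So producers capture (259/15)/37 = 7/15 of each unit of subsidy.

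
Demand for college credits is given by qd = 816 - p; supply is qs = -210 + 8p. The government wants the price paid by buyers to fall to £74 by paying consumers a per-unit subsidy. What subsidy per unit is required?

At a buyer price of 74, quantity demanded is 816 − 1·74 = 742.
Sellers supply 742 only when they receive ps with -210 + 8·ps = 742, i.e. ps = 119.
s = ps − pb = 119 − 74 = 45.

Required subsidy s = £45 per unit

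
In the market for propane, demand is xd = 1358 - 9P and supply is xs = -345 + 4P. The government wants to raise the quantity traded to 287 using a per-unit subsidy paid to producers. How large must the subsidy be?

At x = 287, invert demand for the buyer price: Pb = (1358 − 287)/9 = 119; invert supply for the seller price: Ps = (287 − (-345))/4 = 158.
The subsidy must fill the gap: s = Ps − Pb = 158 − 119 = 39.

Required subsidy s = 39 per unit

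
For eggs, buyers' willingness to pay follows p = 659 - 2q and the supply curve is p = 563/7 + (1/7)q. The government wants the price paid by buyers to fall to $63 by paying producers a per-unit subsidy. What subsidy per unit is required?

At a buyer price of 63, quantity demanded is 329.5 − 0.5·63 = 298.
Sellers supply 298 only when they receive ps = 563/7 + (1/7)·298 = 123.
s = ps − pb = 123 − 63 = 60.

Required subsidy s = $60 per unit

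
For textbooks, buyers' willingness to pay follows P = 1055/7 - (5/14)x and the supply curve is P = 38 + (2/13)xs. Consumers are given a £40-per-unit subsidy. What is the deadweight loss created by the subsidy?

Deadweight loss = 145600/93

Pre-subsidy: 1055/7 - (5/14)x = 38 + (2/13)x gives x* = 6838/31 and P* = 2230/31.
With the rebate, buyers effectively pay Pb = Ps − 40, where Ps is the price sellers receive.
On the curves, Pb = 1055/7 - (5/14)x and Ps = 38 + (2/13)x; the wedge Ps − Pb = 40 gives 38 + (2/13)x − (1055/7 - (5/14)x) = 40, so x' = 27794/93.
Then Pb = 1055/7 − (5/14)·(27794/93) = 4090/93 and Ps = 38 + (2/13)·(27794/93) = 7810/93.
The subsidy expands output by 27794/93 − 6838/31 = 7280/93 past the efficient level; on those units the gap between marginal cost and willingness to pay runs from 0 up to 40.
DWL = ½ × 40 × 7280/93 = 145600/93.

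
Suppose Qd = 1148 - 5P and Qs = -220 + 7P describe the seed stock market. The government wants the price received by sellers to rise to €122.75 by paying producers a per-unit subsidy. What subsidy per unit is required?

Required subsidy s = €21 per unit

At a seller price of 122.75, quantity supplied is -220 + 7·122.75 = 639.25.
Buyers absorb 639.25 only when they pay Pb with 1148 − 5·Pb = 639.25, i.e. Pb = 101.75.
s = Ps − Pb = 122.75 − 101.75 = 21.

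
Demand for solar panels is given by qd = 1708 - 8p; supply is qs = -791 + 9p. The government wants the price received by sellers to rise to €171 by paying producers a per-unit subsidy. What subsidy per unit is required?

Required subsidy s = €51 per unit

At a seller price of 171, quantity supplied is -791 + 9·171 = 748.
Buyers absorb 748 only when they pay pb with 1708 − 8·pb = 748, i.e. pb = 120.
s = ps − pb = 171 − 120 = 51.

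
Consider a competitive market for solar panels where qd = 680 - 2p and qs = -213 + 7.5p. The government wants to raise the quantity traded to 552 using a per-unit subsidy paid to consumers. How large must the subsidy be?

At q = 552, invert demand for the buyer price: pb = (680 − 552)/2 = 64; invert supply for the seller price: ps = (552 − (-213))/7.5 = 102.
The subsidy must fill the gap: s = ps − pb = 102 − 64 = 38.

Required subsidy s = 38 per unit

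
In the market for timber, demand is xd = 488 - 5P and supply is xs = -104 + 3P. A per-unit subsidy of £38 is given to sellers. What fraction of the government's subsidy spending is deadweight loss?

DWL / government spending = 285/1514

Pre-subsidy: 488 - 5P = -104 + 3P gives P* = 74, x* = 118.
With the subsidy, sellers receive Ps = Pb + 38 for each unit, where Pb is the price buyers pay.
Supply in terms of Pb becomes xs = -104 + 3(Pb + 38) = 10 + 3Pb. Setting this equal to demand: 488 - 5Pb = 10 + 3Pb, so Pb = 59.75.
Sellers receive Ps = 59.75 + 38 = 97.75; x' = 488 − 5·59.75 = 189.25.
ΔCS = ½(118 + 189.25)(74 − 59.75) = 2189.15625; ΔPS = ½(118 + 189.25)(97.75 − 74) = 3648.59375.
Government spending = 38 × 189.25 = 7191.5.
DWL = ½ × 38 × (189.25 − 118) = 1353.75; fraction = 1353.75 / 7191.5 = 285/1514.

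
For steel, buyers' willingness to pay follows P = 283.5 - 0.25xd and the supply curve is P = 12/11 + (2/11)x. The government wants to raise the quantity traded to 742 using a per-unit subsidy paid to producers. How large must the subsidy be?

At x = 742, from the demand curve buyers pay Pb = 283.5 − 0.25·742 = 98; from the supply curve sellers need Ps = 12/11 + (2/11)·742 = 136.
The subsidy must fill the gap: s = Ps − Pb = 136 − 98 = 38.

Required subsidy s = 38 per unit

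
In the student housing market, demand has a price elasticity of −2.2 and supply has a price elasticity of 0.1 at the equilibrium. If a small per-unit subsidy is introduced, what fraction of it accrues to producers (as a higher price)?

Producer share = 22/23

For a small subsidy around the equilibrium, the benefit split depends on the relative slopes, which at a point are proportional to the elasticities.
Buyer share = εs/(εs + |εd|) = 0.1/(0.1 + 2.2) = 1/23; seller share = |εd|/(εs + |εd|) = 22/23.
So producers capture 22/23 of the subsidy.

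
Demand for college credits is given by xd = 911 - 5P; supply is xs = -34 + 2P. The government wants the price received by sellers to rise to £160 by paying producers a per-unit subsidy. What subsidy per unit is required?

Required subsidy s = £35 per unit

At a seller price of 160, quantity supplied is -34 + 2·160 = 286.
Buyers absorb 286 only when they pay Pb with 911 − 5·Pb = 286, i.e. Pb = 125.
s = Ps − Pb = 160 − 125 = 35.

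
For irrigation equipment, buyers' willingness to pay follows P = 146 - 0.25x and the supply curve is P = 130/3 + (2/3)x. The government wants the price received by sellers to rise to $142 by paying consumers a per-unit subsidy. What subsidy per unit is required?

At a seller price of 142, quantity supplied is -65 + 1.5·142 = 148.
Buyers absorb 148 only when they pay Pb = 146 − 0.25·148 = 109.
s = Ps − Pb = 142 − 109 = 33.

Required subsidy s = $33 per unit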